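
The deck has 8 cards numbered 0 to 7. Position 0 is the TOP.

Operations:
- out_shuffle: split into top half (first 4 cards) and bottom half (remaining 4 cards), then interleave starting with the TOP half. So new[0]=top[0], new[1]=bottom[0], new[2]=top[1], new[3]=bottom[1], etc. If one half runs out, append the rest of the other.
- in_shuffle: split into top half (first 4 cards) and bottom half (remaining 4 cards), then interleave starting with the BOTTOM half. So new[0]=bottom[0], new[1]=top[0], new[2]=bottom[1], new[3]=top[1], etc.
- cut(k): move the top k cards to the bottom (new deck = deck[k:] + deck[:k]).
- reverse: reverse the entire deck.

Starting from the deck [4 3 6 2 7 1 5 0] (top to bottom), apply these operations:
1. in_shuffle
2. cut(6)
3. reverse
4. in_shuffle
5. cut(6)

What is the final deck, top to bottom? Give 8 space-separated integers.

After op 1 (in_shuffle): [7 4 1 3 5 6 0 2]
After op 2 (cut(6)): [0 2 7 4 1 3 5 6]
After op 3 (reverse): [6 5 3 1 4 7 2 0]
After op 4 (in_shuffle): [4 6 7 5 2 3 0 1]
After op 5 (cut(6)): [0 1 4 6 7 5 2 3]

Answer: 0 1 4 6 7 5 2 3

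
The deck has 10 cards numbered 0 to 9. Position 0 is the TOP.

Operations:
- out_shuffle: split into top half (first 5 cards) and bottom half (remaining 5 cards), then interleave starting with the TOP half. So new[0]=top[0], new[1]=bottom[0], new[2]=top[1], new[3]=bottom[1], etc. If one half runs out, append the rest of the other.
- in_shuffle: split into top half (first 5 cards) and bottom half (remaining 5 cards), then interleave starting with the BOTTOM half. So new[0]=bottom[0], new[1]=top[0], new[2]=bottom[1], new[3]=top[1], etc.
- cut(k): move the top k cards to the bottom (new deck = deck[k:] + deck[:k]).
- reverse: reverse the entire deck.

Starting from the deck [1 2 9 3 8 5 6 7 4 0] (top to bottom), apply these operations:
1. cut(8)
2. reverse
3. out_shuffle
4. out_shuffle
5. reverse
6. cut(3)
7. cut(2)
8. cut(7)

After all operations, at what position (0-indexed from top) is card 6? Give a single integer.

Answer: 3

Derivation:
After op 1 (cut(8)): [4 0 1 2 9 3 8 5 6 7]
After op 2 (reverse): [7 6 5 8 3 9 2 1 0 4]
After op 3 (out_shuffle): [7 9 6 2 5 1 8 0 3 4]
After op 4 (out_shuffle): [7 1 9 8 6 0 2 3 5 4]
After op 5 (reverse): [4 5 3 2 0 6 8 9 1 7]
After op 6 (cut(3)): [2 0 6 8 9 1 7 4 5 3]
After op 7 (cut(2)): [6 8 9 1 7 4 5 3 2 0]
After op 8 (cut(7)): [3 2 0 6 8 9 1 7 4 5]
Card 6 is at position 3.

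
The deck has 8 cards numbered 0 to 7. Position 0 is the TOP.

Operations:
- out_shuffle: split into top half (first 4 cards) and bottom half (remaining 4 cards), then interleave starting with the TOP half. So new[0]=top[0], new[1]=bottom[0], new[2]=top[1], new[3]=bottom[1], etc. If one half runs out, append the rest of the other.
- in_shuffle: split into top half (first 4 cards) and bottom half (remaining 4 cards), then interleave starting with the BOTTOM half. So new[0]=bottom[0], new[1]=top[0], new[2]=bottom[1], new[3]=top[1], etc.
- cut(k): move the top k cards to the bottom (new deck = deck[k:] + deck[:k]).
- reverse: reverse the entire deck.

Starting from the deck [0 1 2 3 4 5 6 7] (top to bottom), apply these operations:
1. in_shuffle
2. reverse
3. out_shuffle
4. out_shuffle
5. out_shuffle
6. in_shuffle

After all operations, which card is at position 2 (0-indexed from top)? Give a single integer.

Answer: 5

Derivation:
After op 1 (in_shuffle): [4 0 5 1 6 2 7 3]
After op 2 (reverse): [3 7 2 6 1 5 0 4]
After op 3 (out_shuffle): [3 1 7 5 2 0 6 4]
After op 4 (out_shuffle): [3 2 1 0 7 6 5 4]
After op 5 (out_shuffle): [3 7 2 6 1 5 0 4]
After op 6 (in_shuffle): [1 3 5 7 0 2 4 6]
Position 2: card 5.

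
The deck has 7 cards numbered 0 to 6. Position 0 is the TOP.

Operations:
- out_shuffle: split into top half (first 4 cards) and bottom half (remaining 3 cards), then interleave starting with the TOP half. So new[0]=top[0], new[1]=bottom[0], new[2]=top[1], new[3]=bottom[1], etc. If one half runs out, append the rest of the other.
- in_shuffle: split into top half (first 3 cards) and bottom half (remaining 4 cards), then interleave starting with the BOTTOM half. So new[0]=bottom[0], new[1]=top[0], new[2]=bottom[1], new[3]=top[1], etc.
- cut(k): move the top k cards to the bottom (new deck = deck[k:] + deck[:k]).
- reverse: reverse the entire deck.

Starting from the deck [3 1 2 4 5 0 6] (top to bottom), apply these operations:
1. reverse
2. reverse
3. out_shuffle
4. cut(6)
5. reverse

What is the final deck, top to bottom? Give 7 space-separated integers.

Answer: 6 2 0 1 5 3 4

Derivation:
After op 1 (reverse): [6 0 5 4 2 1 3]
After op 2 (reverse): [3 1 2 4 5 0 6]
After op 3 (out_shuffle): [3 5 1 0 2 6 4]
After op 4 (cut(6)): [4 3 5 1 0 2 6]
After op 5 (reverse): [6 2 0 1 5 3 4]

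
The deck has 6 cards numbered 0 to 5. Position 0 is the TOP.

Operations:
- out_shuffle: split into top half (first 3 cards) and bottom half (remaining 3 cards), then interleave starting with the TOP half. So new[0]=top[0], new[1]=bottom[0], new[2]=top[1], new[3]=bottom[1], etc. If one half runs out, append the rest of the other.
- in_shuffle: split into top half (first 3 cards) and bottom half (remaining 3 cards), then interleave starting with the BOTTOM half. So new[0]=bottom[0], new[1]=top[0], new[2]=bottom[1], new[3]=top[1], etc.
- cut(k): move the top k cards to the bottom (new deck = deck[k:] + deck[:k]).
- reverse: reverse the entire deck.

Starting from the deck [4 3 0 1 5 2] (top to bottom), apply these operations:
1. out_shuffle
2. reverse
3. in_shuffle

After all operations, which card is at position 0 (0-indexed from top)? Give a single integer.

Answer: 3

Derivation:
After op 1 (out_shuffle): [4 1 3 5 0 2]
After op 2 (reverse): [2 0 5 3 1 4]
After op 3 (in_shuffle): [3 2 1 0 4 5]
Position 0: card 3.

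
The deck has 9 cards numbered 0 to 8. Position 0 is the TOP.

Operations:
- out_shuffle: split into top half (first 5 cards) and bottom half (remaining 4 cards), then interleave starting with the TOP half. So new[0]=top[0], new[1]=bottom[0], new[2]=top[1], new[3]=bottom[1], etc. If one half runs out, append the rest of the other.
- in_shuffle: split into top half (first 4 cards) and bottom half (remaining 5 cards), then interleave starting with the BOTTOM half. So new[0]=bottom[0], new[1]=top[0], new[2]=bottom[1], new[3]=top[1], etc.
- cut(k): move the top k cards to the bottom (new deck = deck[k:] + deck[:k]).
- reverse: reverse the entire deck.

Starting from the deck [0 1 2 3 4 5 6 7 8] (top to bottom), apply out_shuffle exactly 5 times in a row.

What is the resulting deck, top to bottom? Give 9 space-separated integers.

Answer: 0 2 4 6 8 1 3 5 7

Derivation:
After op 1 (out_shuffle): [0 5 1 6 2 7 3 8 4]
After op 2 (out_shuffle): [0 7 5 3 1 8 6 4 2]
After op 3 (out_shuffle): [0 8 7 6 5 4 3 2 1]
After op 4 (out_shuffle): [0 4 8 3 7 2 6 1 5]
After op 5 (out_shuffle): [0 2 4 6 8 1 3 5 7]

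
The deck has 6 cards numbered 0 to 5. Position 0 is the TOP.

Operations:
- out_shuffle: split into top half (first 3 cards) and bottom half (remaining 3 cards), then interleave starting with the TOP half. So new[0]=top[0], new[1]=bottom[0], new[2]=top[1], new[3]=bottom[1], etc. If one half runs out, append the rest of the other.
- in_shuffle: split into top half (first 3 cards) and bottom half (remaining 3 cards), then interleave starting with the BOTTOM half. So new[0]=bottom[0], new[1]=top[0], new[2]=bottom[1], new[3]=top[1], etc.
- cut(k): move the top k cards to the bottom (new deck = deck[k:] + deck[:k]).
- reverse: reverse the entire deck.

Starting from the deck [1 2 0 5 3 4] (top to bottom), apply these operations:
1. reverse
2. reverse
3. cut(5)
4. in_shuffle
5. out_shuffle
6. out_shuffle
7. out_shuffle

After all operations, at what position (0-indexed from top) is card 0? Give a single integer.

Answer: 0

Derivation:
After op 1 (reverse): [4 3 5 0 2 1]
After op 2 (reverse): [1 2 0 5 3 4]
After op 3 (cut(5)): [4 1 2 0 5 3]
After op 4 (in_shuffle): [0 4 5 1 3 2]
After op 5 (out_shuffle): [0 1 4 3 5 2]
After op 6 (out_shuffle): [0 3 1 5 4 2]
After op 7 (out_shuffle): [0 5 3 4 1 2]
Card 0 is at position 0.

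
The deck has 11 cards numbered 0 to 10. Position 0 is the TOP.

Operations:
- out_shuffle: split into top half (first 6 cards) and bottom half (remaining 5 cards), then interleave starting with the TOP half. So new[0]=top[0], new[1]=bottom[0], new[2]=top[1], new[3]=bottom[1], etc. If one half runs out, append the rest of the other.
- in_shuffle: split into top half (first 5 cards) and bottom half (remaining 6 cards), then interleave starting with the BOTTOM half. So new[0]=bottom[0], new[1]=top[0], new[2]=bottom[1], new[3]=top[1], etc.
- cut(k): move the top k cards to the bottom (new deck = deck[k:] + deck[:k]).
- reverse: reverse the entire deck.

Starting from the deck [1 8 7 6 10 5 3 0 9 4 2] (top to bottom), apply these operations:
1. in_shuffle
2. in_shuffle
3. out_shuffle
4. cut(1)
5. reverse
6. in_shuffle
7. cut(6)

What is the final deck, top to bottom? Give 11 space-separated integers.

Answer: 8 6 5 0 4 1 7 10 3 9 2

Derivation:
After op 1 (in_shuffle): [5 1 3 8 0 7 9 6 4 10 2]
After op 2 (in_shuffle): [7 5 9 1 6 3 4 8 10 0 2]
After op 3 (out_shuffle): [7 4 5 8 9 10 1 0 6 2 3]
After op 4 (cut(1)): [4 5 8 9 10 1 0 6 2 3 7]
After op 5 (reverse): [7 3 2 6 0 1 10 9 8 5 4]
After op 6 (in_shuffle): [1 7 10 3 9 2 8 6 5 0 4]
After op 7 (cut(6)): [8 6 5 0 4 1 7 10 3 9 2]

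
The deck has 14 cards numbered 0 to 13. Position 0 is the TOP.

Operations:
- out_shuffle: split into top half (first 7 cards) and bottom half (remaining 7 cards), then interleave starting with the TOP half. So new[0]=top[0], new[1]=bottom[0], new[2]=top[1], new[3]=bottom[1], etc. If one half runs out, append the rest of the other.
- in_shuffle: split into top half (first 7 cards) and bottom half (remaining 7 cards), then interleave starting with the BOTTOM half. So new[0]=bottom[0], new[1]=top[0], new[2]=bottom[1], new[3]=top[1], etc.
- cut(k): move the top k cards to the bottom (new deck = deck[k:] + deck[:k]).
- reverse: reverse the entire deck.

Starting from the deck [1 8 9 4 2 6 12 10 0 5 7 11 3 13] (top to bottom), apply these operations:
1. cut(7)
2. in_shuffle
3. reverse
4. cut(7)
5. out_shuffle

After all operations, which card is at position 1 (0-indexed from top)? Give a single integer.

After op 1 (cut(7)): [10 0 5 7 11 3 13 1 8 9 4 2 6 12]
After op 2 (in_shuffle): [1 10 8 0 9 5 4 7 2 11 6 3 12 13]
After op 3 (reverse): [13 12 3 6 11 2 7 4 5 9 0 8 10 1]
After op 4 (cut(7)): [4 5 9 0 8 10 1 13 12 3 6 11 2 7]
After op 5 (out_shuffle): [4 13 5 12 9 3 0 6 8 11 10 2 1 7]
Position 1: card 13.

Answer: 13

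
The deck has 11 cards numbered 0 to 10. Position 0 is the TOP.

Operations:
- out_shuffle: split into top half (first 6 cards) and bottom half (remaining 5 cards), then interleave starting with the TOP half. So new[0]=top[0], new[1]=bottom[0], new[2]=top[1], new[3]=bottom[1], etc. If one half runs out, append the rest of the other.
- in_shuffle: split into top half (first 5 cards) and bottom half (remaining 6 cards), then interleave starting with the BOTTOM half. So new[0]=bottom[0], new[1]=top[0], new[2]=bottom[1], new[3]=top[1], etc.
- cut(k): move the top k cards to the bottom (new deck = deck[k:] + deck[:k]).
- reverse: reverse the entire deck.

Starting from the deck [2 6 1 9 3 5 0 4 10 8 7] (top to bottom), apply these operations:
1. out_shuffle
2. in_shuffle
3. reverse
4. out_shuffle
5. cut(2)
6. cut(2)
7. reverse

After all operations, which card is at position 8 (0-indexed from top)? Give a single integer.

Answer: 4

Derivation:
After op 1 (out_shuffle): [2 0 6 4 1 10 9 8 3 7 5]
After op 2 (in_shuffle): [10 2 9 0 8 6 3 4 7 1 5]
After op 3 (reverse): [5 1 7 4 3 6 8 0 9 2 10]
After op 4 (out_shuffle): [5 8 1 0 7 9 4 2 3 10 6]
After op 5 (cut(2)): [1 0 7 9 4 2 3 10 6 5 8]
After op 6 (cut(2)): [7 9 4 2 3 10 6 5 8 1 0]
After op 7 (reverse): [0 1 8 5 6 10 3 2 4 9 7]
Position 8: card 4.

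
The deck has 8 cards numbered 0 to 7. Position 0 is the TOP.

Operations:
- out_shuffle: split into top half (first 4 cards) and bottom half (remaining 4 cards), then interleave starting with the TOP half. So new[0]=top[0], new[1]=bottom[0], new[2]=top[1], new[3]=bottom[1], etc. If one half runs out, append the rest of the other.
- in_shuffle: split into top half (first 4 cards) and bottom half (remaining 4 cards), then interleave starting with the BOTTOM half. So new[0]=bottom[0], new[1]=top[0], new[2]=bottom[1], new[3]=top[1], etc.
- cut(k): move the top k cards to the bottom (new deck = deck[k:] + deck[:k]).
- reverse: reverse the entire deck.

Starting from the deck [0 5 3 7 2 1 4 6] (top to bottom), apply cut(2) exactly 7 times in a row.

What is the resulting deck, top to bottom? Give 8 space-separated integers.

Answer: 4 6 0 5 3 7 2 1

Derivation:
After op 1 (cut(2)): [3 7 2 1 4 6 0 5]
After op 2 (cut(2)): [2 1 4 6 0 5 3 7]
After op 3 (cut(2)): [4 6 0 5 3 7 2 1]
After op 4 (cut(2)): [0 5 3 7 2 1 4 6]
After op 5 (cut(2)): [3 7 2 1 4 6 0 5]
After op 6 (cut(2)): [2 1 4 6 0 5 3 7]
After op 7 (cut(2)): [4 6 0 5 3 7 2 1]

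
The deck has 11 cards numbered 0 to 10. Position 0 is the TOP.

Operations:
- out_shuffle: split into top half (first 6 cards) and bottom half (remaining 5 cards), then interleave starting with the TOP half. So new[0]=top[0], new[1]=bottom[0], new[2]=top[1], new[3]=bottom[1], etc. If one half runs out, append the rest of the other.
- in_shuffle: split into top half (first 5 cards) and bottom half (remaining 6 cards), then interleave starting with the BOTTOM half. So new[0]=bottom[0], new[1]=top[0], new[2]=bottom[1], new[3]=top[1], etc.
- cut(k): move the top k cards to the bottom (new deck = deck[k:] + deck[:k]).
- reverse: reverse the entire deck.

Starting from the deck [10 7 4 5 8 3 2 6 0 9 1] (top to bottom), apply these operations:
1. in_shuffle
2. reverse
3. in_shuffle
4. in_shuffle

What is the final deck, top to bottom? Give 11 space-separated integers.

After op 1 (in_shuffle): [3 10 2 7 6 4 0 5 9 8 1]
After op 2 (reverse): [1 8 9 5 0 4 6 7 2 10 3]
After op 3 (in_shuffle): [4 1 6 8 7 9 2 5 10 0 3]
After op 4 (in_shuffle): [9 4 2 1 5 6 10 8 0 7 3]

Answer: 9 4 2 1 5 6 10 8 0 7 3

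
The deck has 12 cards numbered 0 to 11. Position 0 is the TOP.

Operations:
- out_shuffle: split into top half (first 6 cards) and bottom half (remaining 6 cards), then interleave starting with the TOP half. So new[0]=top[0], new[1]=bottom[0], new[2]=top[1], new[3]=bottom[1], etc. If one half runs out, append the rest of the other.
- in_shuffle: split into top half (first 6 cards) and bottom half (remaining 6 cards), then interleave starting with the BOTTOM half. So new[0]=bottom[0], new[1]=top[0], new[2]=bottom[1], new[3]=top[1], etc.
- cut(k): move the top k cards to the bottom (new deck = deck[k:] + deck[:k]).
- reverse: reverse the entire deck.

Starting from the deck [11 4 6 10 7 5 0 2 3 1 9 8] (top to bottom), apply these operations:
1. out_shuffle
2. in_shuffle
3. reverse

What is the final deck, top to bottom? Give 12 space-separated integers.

Answer: 3 8 6 5 2 9 4 7 0 1 11 10

Derivation:
After op 1 (out_shuffle): [11 0 4 2 6 3 10 1 7 9 5 8]
After op 2 (in_shuffle): [10 11 1 0 7 4 9 2 5 6 8 3]
After op 3 (reverse): [3 8 6 5 2 9 4 7 0 1 11 10]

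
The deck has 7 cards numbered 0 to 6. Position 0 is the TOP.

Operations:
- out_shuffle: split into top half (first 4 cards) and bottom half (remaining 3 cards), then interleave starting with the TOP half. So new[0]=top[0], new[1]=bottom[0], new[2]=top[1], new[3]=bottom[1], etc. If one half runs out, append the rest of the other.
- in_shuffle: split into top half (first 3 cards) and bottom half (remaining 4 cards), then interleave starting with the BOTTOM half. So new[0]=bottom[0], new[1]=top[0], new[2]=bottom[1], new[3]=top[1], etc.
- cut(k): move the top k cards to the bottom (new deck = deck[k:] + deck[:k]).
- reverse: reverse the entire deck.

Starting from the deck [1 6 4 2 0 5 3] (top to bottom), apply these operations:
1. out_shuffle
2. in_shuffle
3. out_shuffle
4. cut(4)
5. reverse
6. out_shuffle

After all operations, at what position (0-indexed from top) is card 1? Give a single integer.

Answer: 2

Derivation:
After op 1 (out_shuffle): [1 0 6 5 4 3 2]
After op 2 (in_shuffle): [5 1 4 0 3 6 2]
After op 3 (out_shuffle): [5 3 1 6 4 2 0]
After op 4 (cut(4)): [4 2 0 5 3 1 6]
After op 5 (reverse): [6 1 3 5 0 2 4]
After op 6 (out_shuffle): [6 0 1 2 3 4 5]
Card 1 is at position 2.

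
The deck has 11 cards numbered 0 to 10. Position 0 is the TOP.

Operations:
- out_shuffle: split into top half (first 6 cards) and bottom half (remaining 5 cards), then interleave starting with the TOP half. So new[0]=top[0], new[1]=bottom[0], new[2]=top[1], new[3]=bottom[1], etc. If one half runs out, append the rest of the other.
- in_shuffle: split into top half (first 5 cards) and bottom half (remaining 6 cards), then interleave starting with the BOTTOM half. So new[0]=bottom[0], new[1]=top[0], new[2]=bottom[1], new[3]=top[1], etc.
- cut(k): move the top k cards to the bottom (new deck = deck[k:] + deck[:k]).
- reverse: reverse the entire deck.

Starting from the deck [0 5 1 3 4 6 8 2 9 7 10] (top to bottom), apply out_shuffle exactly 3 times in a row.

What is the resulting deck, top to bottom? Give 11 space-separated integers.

After op 1 (out_shuffle): [0 8 5 2 1 9 3 7 4 10 6]
After op 2 (out_shuffle): [0 3 8 7 5 4 2 10 1 6 9]
After op 3 (out_shuffle): [0 2 3 10 8 1 7 6 5 9 4]

Answer: 0 2 3 10 8 1 7 6 5 9 4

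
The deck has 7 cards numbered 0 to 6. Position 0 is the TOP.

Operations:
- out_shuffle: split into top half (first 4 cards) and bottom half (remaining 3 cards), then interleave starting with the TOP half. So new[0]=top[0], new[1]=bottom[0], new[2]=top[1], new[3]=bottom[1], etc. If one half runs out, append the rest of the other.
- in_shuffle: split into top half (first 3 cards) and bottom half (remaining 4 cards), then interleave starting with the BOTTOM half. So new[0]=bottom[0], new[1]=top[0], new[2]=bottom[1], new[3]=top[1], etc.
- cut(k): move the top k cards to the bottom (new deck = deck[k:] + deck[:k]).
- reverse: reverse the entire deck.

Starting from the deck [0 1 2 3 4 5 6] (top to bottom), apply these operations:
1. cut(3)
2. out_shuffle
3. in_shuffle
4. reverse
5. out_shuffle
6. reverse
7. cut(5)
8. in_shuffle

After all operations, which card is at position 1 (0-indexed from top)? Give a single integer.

After op 1 (cut(3)): [3 4 5 6 0 1 2]
After op 2 (out_shuffle): [3 0 4 1 5 2 6]
After op 3 (in_shuffle): [1 3 5 0 2 4 6]
After op 4 (reverse): [6 4 2 0 5 3 1]
After op 5 (out_shuffle): [6 5 4 3 2 1 0]
After op 6 (reverse): [0 1 2 3 4 5 6]
After op 7 (cut(5)): [5 6 0 1 2 3 4]
After op 8 (in_shuffle): [1 5 2 6 3 0 4]
Position 1: card 5.

Answer: 5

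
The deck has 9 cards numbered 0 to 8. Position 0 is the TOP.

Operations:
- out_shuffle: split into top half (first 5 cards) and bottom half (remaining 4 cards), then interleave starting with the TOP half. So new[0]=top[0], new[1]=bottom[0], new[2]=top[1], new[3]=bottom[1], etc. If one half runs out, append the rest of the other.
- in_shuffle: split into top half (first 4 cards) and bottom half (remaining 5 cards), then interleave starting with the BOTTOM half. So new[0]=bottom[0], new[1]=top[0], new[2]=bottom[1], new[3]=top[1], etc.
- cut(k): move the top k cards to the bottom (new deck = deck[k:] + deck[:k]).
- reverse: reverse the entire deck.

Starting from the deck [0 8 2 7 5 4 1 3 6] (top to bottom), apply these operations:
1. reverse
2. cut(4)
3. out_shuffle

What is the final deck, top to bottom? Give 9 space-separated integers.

Answer: 5 6 7 3 2 1 8 4 0

Derivation:
After op 1 (reverse): [6 3 1 4 5 7 2 8 0]
After op 2 (cut(4)): [5 7 2 8 0 6 3 1 4]
After op 3 (out_shuffle): [5 6 7 3 2 1 8 4 0]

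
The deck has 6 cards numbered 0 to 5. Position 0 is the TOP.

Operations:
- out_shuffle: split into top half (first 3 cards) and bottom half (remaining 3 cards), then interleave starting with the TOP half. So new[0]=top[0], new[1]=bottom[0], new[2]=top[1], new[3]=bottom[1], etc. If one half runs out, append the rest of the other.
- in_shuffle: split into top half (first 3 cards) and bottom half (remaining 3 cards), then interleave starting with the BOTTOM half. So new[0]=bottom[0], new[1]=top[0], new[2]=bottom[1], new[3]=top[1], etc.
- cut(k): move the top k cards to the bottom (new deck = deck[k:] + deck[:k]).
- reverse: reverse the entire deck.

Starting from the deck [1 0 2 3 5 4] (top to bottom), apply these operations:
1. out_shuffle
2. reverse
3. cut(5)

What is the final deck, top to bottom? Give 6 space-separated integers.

Answer: 1 4 2 5 0 3

Derivation:
After op 1 (out_shuffle): [1 3 0 5 2 4]
After op 2 (reverse): [4 2 5 0 3 1]
After op 3 (cut(5)): [1 4 2 5 0 3]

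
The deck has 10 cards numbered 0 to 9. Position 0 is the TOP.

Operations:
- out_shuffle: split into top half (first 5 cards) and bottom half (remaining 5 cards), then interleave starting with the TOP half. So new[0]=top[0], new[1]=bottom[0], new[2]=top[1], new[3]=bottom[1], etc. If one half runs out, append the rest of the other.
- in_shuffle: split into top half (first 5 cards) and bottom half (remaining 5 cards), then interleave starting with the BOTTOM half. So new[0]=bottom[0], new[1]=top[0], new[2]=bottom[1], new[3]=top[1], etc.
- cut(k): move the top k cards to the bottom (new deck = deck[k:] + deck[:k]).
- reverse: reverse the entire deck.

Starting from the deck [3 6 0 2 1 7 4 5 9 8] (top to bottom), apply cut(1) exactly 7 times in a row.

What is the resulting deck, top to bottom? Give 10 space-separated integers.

After op 1 (cut(1)): [6 0 2 1 7 4 5 9 8 3]
After op 2 (cut(1)): [0 2 1 7 4 5 9 8 3 6]
After op 3 (cut(1)): [2 1 7 4 5 9 8 3 6 0]
After op 4 (cut(1)): [1 7 4 5 9 8 3 6 0 2]
After op 5 (cut(1)): [7 4 5 9 8 3 6 0 2 1]
After op 6 (cut(1)): [4 5 9 8 3 6 0 2 1 7]
After op 7 (cut(1)): [5 9 8 3 6 0 2 1 7 4]

Answer: 5 9 8 3 6 0 2 1 7 4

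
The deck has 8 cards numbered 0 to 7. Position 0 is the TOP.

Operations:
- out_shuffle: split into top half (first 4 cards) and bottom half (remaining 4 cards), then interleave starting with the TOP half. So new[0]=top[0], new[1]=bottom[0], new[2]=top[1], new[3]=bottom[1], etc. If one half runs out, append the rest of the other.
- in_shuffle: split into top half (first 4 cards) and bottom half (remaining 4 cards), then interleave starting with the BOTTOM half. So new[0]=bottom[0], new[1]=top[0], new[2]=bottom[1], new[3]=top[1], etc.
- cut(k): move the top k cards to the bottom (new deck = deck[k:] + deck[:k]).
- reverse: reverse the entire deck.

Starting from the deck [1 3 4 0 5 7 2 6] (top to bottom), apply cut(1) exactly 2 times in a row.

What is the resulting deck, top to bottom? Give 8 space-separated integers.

Answer: 4 0 5 7 2 6 1 3

Derivation:
After op 1 (cut(1)): [3 4 0 5 7 2 6 1]
After op 2 (cut(1)): [4 0 5 7 2 6 1 3]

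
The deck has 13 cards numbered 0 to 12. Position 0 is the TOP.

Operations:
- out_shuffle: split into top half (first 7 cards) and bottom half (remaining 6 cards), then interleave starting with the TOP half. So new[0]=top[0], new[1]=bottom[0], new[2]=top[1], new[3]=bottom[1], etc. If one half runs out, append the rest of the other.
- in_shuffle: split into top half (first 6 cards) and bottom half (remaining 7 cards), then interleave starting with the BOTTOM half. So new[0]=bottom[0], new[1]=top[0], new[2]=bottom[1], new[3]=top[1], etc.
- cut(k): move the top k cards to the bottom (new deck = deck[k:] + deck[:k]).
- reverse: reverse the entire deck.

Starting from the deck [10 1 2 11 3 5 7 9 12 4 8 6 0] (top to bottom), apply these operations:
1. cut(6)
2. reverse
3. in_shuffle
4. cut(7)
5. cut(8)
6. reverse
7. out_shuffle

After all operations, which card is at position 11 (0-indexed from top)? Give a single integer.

Answer: 6

Derivation:
After op 1 (cut(6)): [7 9 12 4 8 6 0 10 1 2 11 3 5]
After op 2 (reverse): [5 3 11 2 1 10 0 6 8 4 12 9 7]
After op 3 (in_shuffle): [0 5 6 3 8 11 4 2 12 1 9 10 7]
After op 4 (cut(7)): [2 12 1 9 10 7 0 5 6 3 8 11 4]
After op 5 (cut(8)): [6 3 8 11 4 2 12 1 9 10 7 0 5]
After op 6 (reverse): [5 0 7 10 9 1 12 2 4 11 8 3 6]
After op 7 (out_shuffle): [5 2 0 4 7 11 10 8 9 3 1 6 12]
Position 11: card 6.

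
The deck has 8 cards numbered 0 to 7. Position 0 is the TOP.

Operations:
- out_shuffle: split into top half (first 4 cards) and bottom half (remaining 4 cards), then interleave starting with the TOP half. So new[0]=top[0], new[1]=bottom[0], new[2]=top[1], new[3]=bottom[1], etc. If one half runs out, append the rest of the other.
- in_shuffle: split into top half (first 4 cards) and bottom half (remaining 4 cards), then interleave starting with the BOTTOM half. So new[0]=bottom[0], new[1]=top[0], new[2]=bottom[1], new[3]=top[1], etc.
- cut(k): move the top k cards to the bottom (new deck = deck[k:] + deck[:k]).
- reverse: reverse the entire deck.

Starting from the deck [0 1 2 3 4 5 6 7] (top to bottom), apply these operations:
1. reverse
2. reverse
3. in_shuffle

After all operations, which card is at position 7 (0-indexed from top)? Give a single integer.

After op 1 (reverse): [7 6 5 4 3 2 1 0]
After op 2 (reverse): [0 1 2 3 4 5 6 7]
After op 3 (in_shuffle): [4 0 5 1 6 2 7 3]
Position 7: card 3.

Answer: 3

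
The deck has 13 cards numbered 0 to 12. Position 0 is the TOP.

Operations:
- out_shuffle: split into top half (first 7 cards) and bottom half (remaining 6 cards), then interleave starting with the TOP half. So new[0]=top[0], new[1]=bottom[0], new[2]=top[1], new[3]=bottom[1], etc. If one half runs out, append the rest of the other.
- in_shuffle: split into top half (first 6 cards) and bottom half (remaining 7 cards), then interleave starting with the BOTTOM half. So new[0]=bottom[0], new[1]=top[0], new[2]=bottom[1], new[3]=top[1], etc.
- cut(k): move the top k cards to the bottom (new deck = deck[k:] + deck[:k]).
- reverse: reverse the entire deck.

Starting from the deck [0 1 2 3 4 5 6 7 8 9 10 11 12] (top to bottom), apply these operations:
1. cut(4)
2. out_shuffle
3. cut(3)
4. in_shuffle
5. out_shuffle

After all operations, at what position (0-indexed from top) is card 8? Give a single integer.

After op 1 (cut(4)): [4 5 6 7 8 9 10 11 12 0 1 2 3]
After op 2 (out_shuffle): [4 11 5 12 6 0 7 1 8 2 9 3 10]
After op 3 (cut(3)): [12 6 0 7 1 8 2 9 3 10 4 11 5]
After op 4 (in_shuffle): [2 12 9 6 3 0 10 7 4 1 11 8 5]
After op 5 (out_shuffle): [2 7 12 4 9 1 6 11 3 8 0 5 10]
Card 8 is at position 9.

Answer: 9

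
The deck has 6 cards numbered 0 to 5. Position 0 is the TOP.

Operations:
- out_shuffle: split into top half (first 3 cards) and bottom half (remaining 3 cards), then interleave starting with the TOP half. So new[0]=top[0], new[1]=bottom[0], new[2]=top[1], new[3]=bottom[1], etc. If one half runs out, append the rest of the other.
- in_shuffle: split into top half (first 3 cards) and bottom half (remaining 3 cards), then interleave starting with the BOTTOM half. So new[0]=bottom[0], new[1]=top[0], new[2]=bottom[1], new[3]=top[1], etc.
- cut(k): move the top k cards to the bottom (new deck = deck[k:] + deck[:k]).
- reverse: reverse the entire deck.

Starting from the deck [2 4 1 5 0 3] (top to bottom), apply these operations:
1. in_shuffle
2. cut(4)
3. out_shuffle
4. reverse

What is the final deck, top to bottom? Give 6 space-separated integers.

After op 1 (in_shuffle): [5 2 0 4 3 1]
After op 2 (cut(4)): [3 1 5 2 0 4]
After op 3 (out_shuffle): [3 2 1 0 5 4]
After op 4 (reverse): [4 5 0 1 2 3]

Answer: 4 5 0 1 2 3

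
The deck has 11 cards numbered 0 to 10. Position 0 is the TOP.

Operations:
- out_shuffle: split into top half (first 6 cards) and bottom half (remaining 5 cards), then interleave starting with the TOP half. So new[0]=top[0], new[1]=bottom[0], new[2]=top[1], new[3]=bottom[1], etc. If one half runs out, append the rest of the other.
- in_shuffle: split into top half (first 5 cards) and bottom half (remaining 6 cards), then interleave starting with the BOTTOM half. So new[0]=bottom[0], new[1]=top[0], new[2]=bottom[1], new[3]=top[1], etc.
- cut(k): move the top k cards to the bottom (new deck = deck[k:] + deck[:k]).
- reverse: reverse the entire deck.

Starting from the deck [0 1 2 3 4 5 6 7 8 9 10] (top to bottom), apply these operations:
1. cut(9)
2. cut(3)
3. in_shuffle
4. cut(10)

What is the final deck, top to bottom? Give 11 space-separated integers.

After op 1 (cut(9)): [9 10 0 1 2 3 4 5 6 7 8]
After op 2 (cut(3)): [1 2 3 4 5 6 7 8 9 10 0]
After op 3 (in_shuffle): [6 1 7 2 8 3 9 4 10 5 0]
After op 4 (cut(10)): [0 6 1 7 2 8 3 9 4 10 5]

Answer: 0 6 1 7 2 8 3 9 4 10 5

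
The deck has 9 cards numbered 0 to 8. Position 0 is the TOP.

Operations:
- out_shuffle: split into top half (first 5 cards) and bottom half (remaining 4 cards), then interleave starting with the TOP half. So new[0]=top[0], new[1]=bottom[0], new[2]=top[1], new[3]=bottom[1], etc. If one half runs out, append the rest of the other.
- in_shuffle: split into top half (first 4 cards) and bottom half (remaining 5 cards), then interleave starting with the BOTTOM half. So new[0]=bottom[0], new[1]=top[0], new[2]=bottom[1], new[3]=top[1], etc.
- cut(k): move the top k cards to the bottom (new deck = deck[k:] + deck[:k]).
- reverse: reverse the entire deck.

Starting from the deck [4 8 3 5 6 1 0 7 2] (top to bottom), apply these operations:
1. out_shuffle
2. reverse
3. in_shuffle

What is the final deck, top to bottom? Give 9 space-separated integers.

After op 1 (out_shuffle): [4 1 8 0 3 7 5 2 6]
After op 2 (reverse): [6 2 5 7 3 0 8 1 4]
After op 3 (in_shuffle): [3 6 0 2 8 5 1 7 4]

Answer: 3 6 0 2 8 5 1 7 4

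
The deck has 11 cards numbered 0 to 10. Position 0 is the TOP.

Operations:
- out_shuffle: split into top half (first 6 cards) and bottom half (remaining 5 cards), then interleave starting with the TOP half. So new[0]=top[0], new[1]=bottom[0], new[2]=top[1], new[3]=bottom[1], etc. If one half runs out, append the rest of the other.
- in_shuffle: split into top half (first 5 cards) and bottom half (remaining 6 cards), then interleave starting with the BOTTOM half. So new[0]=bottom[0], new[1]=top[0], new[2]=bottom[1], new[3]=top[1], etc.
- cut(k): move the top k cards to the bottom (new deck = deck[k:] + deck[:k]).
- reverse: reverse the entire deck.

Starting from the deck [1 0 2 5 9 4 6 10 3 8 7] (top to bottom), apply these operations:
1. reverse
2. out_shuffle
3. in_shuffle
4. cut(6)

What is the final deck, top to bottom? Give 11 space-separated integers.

After op 1 (reverse): [7 8 3 10 6 4 9 5 2 0 1]
After op 2 (out_shuffle): [7 9 8 5 3 2 10 0 6 1 4]
After op 3 (in_shuffle): [2 7 10 9 0 8 6 5 1 3 4]
After op 4 (cut(6)): [6 5 1 3 4 2 7 10 9 0 8]

Answer: 6 5 1 3 4 2 7 10 9 0 8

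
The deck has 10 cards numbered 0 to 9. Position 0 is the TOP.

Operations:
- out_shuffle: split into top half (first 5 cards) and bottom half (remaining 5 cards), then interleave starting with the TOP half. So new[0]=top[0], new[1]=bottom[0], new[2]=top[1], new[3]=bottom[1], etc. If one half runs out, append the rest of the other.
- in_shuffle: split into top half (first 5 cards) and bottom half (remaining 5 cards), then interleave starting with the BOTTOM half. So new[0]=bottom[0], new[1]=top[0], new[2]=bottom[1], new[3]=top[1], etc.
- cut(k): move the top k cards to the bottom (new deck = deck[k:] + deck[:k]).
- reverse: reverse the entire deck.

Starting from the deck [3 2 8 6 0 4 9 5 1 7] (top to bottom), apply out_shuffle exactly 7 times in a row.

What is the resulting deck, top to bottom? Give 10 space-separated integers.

After op 1 (out_shuffle): [3 4 2 9 8 5 6 1 0 7]
After op 2 (out_shuffle): [3 5 4 6 2 1 9 0 8 7]
After op 3 (out_shuffle): [3 1 5 9 4 0 6 8 2 7]
After op 4 (out_shuffle): [3 0 1 6 5 8 9 2 4 7]
After op 5 (out_shuffle): [3 8 0 9 1 2 6 4 5 7]
After op 6 (out_shuffle): [3 2 8 6 0 4 9 5 1 7]
After op 7 (out_shuffle): [3 4 2 9 8 5 6 1 0 7]

Answer: 3 4 2 9 8 5 6 1 0 7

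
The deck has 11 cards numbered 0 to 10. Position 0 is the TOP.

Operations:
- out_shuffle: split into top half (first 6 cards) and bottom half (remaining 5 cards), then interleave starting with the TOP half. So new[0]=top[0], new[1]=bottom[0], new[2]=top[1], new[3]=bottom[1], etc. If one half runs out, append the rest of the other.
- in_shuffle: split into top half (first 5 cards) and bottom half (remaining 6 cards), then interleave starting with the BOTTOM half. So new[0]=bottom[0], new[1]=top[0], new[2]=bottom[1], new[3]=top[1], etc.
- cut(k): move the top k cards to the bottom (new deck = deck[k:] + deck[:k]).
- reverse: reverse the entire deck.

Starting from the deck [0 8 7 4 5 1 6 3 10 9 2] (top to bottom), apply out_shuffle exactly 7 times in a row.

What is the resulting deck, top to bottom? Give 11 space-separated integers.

Answer: 0 10 1 7 2 3 5 8 9 6 4

Derivation:
After op 1 (out_shuffle): [0 6 8 3 7 10 4 9 5 2 1]
After op 2 (out_shuffle): [0 4 6 9 8 5 3 2 7 1 10]
After op 3 (out_shuffle): [0 3 4 2 6 7 9 1 8 10 5]
After op 4 (out_shuffle): [0 9 3 1 4 8 2 10 6 5 7]
After op 5 (out_shuffle): [0 2 9 10 3 6 1 5 4 7 8]
After op 6 (out_shuffle): [0 1 2 5 9 4 10 7 3 8 6]
After op 7 (out_shuffle): [0 10 1 7 2 3 5 8 9 6 4]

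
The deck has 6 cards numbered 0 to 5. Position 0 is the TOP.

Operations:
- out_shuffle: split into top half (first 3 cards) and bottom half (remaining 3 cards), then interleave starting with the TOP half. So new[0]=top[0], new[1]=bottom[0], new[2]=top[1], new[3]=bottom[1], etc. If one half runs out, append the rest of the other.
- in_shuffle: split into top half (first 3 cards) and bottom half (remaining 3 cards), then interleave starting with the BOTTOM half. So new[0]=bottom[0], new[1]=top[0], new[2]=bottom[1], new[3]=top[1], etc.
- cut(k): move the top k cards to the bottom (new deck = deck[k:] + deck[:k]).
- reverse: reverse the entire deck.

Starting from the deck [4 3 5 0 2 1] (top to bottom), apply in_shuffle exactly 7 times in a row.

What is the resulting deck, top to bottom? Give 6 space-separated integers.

Answer: 0 4 2 3 1 5

Derivation:
After op 1 (in_shuffle): [0 4 2 3 1 5]
After op 2 (in_shuffle): [3 0 1 4 5 2]
After op 3 (in_shuffle): [4 3 5 0 2 1]
After op 4 (in_shuffle): [0 4 2 3 1 5]
After op 5 (in_shuffle): [3 0 1 4 5 2]
After op 6 (in_shuffle): [4 3 5 0 2 1]
After op 7 (in_shuffle): [0 4 2 3 1 5]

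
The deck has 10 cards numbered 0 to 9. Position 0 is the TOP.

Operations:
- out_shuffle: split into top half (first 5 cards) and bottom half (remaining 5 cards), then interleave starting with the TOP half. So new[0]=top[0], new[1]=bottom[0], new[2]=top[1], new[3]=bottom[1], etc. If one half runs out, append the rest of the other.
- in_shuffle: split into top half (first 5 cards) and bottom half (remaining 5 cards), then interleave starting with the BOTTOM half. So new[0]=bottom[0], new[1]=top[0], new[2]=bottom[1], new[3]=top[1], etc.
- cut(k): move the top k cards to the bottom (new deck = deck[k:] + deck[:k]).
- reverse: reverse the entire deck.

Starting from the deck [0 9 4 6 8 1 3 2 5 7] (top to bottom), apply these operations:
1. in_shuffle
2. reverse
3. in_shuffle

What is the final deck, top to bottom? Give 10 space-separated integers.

After op 1 (in_shuffle): [1 0 3 9 2 4 5 6 7 8]
After op 2 (reverse): [8 7 6 5 4 2 9 3 0 1]
After op 3 (in_shuffle): [2 8 9 7 3 6 0 5 1 4]

Answer: 2 8 9 7 3 6 0 5 1 4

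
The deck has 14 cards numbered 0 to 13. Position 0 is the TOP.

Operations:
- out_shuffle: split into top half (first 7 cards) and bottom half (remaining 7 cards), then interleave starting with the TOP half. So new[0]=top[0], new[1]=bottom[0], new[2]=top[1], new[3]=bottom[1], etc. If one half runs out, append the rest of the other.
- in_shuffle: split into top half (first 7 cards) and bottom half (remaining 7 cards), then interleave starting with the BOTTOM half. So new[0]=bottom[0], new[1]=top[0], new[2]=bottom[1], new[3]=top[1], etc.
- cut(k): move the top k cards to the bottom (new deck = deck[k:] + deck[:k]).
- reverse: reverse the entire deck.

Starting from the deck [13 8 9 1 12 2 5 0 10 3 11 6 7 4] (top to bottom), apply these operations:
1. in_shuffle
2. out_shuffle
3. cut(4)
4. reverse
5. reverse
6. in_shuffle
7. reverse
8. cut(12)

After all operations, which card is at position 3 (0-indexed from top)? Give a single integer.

Answer: 6

Derivation:
After op 1 (in_shuffle): [0 13 10 8 3 9 11 1 6 12 7 2 4 5]
After op 2 (out_shuffle): [0 1 13 6 10 12 8 7 3 2 9 4 11 5]
After op 3 (cut(4)): [10 12 8 7 3 2 9 4 11 5 0 1 13 6]
After op 4 (reverse): [6 13 1 0 5 11 4 9 2 3 7 8 12 10]
After op 5 (reverse): [10 12 8 7 3 2 9 4 11 5 0 1 13 6]
After op 6 (in_shuffle): [4 10 11 12 5 8 0 7 1 3 13 2 6 9]
After op 7 (reverse): [9 6 2 13 3 1 7 0 8 5 12 11 10 4]
After op 8 (cut(12)): [10 4 9 6 2 13 3 1 7 0 8 5 12 11]
Position 3: card 6.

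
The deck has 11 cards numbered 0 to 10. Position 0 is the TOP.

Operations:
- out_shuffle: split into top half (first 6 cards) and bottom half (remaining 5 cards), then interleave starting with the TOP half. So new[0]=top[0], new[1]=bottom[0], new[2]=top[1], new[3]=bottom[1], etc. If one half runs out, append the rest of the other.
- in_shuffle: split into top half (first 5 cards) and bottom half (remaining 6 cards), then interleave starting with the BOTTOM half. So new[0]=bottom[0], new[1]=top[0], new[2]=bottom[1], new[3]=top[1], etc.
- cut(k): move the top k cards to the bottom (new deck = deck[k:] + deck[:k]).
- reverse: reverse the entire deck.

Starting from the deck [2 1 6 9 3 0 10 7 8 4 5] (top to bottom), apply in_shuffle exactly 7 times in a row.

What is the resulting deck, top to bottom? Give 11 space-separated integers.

After op 1 (in_shuffle): [0 2 10 1 7 6 8 9 4 3 5]
After op 2 (in_shuffle): [6 0 8 2 9 10 4 1 3 7 5]
After op 3 (in_shuffle): [10 6 4 0 1 8 3 2 7 9 5]
After op 4 (in_shuffle): [8 10 3 6 2 4 7 0 9 1 5]
After op 5 (in_shuffle): [4 8 7 10 0 3 9 6 1 2 5]
After op 6 (in_shuffle): [3 4 9 8 6 7 1 10 2 0 5]
After op 7 (in_shuffle): [7 3 1 4 10 9 2 8 0 6 5]

Answer: 7 3 1 4 10 9 2 8 0 6 5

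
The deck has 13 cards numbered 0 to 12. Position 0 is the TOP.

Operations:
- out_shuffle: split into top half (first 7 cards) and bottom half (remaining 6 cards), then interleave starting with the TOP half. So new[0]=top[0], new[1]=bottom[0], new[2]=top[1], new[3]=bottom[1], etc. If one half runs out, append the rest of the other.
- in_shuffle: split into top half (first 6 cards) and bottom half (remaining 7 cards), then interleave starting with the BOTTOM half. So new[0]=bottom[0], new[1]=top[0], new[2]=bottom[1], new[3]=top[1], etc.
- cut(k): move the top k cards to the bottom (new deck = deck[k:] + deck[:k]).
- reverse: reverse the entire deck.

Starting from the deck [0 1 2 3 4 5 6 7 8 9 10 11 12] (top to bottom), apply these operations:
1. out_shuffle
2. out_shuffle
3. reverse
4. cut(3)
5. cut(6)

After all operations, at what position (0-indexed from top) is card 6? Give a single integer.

After op 1 (out_shuffle): [0 7 1 8 2 9 3 10 4 11 5 12 6]
After op 2 (out_shuffle): [0 10 7 4 1 11 8 5 2 12 9 6 3]
After op 3 (reverse): [3 6 9 12 2 5 8 11 1 4 7 10 0]
After op 4 (cut(3)): [12 2 5 8 11 1 4 7 10 0 3 6 9]
After op 5 (cut(6)): [4 7 10 0 3 6 9 12 2 5 8 11 1]
Card 6 is at position 5.

Answer: 5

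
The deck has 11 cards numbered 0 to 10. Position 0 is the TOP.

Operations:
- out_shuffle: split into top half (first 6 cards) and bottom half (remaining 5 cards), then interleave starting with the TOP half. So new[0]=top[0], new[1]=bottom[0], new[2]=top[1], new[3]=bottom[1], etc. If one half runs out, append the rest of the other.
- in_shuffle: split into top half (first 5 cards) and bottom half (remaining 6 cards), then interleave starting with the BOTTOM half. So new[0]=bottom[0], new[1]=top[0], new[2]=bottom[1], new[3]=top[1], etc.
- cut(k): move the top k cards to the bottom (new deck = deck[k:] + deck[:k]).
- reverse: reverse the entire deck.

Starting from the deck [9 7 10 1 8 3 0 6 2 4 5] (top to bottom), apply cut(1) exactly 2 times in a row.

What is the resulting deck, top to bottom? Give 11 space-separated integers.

After op 1 (cut(1)): [7 10 1 8 3 0 6 2 4 5 9]
After op 2 (cut(1)): [10 1 8 3 0 6 2 4 5 9 7]

Answer: 10 1 8 3 0 6 2 4 5 9 7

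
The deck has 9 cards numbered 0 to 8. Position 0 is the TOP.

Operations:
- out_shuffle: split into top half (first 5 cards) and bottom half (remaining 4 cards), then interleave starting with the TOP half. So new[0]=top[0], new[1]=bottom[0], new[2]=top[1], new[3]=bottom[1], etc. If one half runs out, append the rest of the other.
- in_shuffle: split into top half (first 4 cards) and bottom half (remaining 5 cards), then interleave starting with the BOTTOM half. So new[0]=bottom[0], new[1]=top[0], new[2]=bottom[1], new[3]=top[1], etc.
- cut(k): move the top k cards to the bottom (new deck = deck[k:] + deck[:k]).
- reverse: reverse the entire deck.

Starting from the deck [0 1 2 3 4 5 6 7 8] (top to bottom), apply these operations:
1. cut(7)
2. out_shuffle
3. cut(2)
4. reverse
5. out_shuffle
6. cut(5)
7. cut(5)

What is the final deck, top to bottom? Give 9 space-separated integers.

After op 1 (cut(7)): [7 8 0 1 2 3 4 5 6]
After op 2 (out_shuffle): [7 3 8 4 0 5 1 6 2]
After op 3 (cut(2)): [8 4 0 5 1 6 2 7 3]
After op 4 (reverse): [3 7 2 6 1 5 0 4 8]
After op 5 (out_shuffle): [3 5 7 0 2 4 6 8 1]
After op 6 (cut(5)): [4 6 8 1 3 5 7 0 2]
After op 7 (cut(5)): [5 7 0 2 4 6 8 1 3]

Answer: 5 7 0 2 4 6 8 1 3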